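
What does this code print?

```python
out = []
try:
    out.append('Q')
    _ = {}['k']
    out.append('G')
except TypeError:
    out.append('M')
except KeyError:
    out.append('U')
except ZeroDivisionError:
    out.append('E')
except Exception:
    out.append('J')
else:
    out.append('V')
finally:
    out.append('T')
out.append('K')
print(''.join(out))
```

Execution trace: 'Q' (try body) → 'U' (except KeyError) → 'T' (finally) → 'K' (after the try/except). Output: QUTK

Answer: QUTK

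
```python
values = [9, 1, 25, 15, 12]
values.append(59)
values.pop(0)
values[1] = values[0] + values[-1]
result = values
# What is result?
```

Trace:
`values = [9, 1, 25, 15, 12]` → values = [9, 1, 25, 15, 12]
`values.append(59)` → values = [9, 1, 25, 15, 12, 59]
`values.pop(0)` → values = [1, 25, 15, 12, 59]
`values[1] = values[0] + values[-1]` → values = [1, 60, 15, 12, 59]
`result = values` → result = [1, 60, 15, 12, 59]
So result = [1, 60, 15, 12, 59]

Answer: [1, 60, 15, 12, 59]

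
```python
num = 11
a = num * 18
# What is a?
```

Trace:
`num = 11` → num = 11
`a = num * 18` → a = 198
So a = 198

Answer: 198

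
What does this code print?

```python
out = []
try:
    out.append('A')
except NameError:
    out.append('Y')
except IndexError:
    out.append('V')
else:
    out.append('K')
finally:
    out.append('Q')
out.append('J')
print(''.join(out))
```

Execution trace: 'A' (try body, no exception) → 'K' (else) → 'Q' (finally) → 'J' (after the try/except). Output: AKQJ

Answer: AKQJ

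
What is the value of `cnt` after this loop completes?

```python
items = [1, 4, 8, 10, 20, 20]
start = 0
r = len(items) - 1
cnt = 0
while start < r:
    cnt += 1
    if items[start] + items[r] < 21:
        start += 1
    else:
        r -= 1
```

Steps to find pair summing to 21
`cnt` takes the values: 0 → 1 → 2 → 3 → 4 → 5

Answer: 5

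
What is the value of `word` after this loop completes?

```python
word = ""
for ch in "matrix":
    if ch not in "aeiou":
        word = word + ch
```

Remove vowels from 'matrix'
`word` takes the values: "" → "m" → "mt" → "mtr" → "mtrx"

Answer: "mtrx"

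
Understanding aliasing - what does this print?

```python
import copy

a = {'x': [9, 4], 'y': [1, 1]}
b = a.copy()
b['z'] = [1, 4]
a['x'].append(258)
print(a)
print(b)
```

Key concept: shallow copy of dict with mutable values.
Step by step:
`a = {'x': [9, 4], 'y': [1, 1]}` → a = {'x': [9, 4], 'y': [1, 1]}
`b = a.copy()` → b = {'x': [9, 4], 'y': [1, 1]}
`b['z'] = [1, 4]` → b = {'x': [9, 4], 'y': [1, 1], 'z': [1, 4]}
`a['x'].append(258)` → a = {'x': [9, 4, 258], 'y': [1, 1]}; b = {'x': [9, 4, 258], 'y': [1, 1], 'z': [1, 4]}
`print(a)` → prints {'x': [9, 4, 258], 'y': [1, 1]}
`print(b)` → prints {'x': [9, 4, 258], 'y': [1, 1], 'z': [1, 4]}

Answer:
{'x': [9, 4, 258], 'y': [1, 1]}
{'x': [9, 4, 258], 'y': [1, 1], 'z': [1, 4]}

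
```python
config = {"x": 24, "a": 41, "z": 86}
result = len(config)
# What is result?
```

Trace:
`config = {"x": 24, "a": 41, "z": 86}` → config = {'x': 24, 'a': 41, 'z': 86}
`result = len(config)` → result = 3
So result = 3

Answer: 3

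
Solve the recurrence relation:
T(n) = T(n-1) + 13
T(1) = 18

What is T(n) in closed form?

Unrolling: T(n) = T(1) + 13·(n-1) = 18 + 13(n-1) = 13n + 5.

Answer: T(n) = 13n + 5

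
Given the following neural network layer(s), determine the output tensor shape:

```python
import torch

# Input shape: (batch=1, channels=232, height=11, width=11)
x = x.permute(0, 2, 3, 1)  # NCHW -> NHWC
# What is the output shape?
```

Input: (1, 232, 11, 11) -> Output: (1, 11, 11, 232)

Answer: (1, 11, 11, 232)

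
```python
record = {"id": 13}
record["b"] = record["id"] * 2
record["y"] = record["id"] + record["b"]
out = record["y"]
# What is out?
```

Trace:
`record = {"id": 13}` → record = {'id': 13}
`record["b"] = record["id"] * 2` → record = {'id': 13, 'b': 26}
`record["y"] = record["id"] + record["b"]` → record = {'id': 13, 'b': 26, 'y': 39}
`out = record["y"]` → out = 39
So out = 39

Answer: 39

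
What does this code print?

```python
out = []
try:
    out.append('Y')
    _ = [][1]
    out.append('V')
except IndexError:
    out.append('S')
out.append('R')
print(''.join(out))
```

Execution trace: 'Y' (try body) → 'S' (except IndexError) → 'R' (after the try/except). Output: YSR

Answer: YSR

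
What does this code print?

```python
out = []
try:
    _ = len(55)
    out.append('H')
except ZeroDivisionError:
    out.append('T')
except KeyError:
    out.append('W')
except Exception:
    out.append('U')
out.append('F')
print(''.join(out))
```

Execution trace: 'U' (except Exception) → 'F' (after the try/except). Output: UF

Answer: UF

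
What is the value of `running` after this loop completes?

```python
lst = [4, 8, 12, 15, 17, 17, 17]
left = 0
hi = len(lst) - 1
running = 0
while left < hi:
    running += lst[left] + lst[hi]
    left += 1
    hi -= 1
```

Sum of pairs from ends
`running` takes the values: 0 → 21 → 46 → 75

Answer: 75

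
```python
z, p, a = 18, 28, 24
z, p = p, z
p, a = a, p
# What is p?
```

Trace:
`z, p, a = 18, 28, 24` → z = 18; p = 28; a = 24
`z, p = p, z` → z = 28; p = 18
`p, a = a, p` → p = 24; a = 18
So p = 24

Answer: 24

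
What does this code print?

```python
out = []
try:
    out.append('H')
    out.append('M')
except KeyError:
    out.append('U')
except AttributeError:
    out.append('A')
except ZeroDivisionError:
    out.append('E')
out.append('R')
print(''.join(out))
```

Execution trace: 'H' (try body) → 'M' (try body, no exception) → 'R' (after the try/except). Output: HMR

Answer: HMR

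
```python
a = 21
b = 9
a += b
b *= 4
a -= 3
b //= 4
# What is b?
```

Trace:
`a = 21` → a = 21
`b = 9` → b = 9
`a += b` → a = 30
`b *= 4` → b = 36
`a -= 3` → a = 27
`b //= 4` → b = 9
So b = 9

Answer: 9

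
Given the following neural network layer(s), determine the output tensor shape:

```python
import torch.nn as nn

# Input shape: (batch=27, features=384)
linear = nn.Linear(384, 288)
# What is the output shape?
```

Input: (27, 384) -> Output: (27, 288)

Answer: (27, 288)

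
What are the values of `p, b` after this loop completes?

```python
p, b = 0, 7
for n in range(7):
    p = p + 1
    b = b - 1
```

p goes 0→7, b goes 7→0
`p, b` takes the values: (0, 7) → (1, 7) → (1, 6) → (2, 6) → (2, 5) → (3, 5) → (3, 4) → (4, 4) → (4, 3) → (5, 3) → (5, 2) → (6, 2) → (6, 1) → (7, 1) → (7, 0)

Answer: 7, 0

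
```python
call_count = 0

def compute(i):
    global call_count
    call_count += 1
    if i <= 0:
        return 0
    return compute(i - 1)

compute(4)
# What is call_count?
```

Linear recursion stepping by 1: 5 calls from i=4 down to ≤0.

Answer: 5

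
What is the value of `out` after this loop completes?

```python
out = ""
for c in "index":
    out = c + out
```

Reverse 'index'
`out` takes the values: "" → "i" → "ni" → "dni" → "edni" → "xedni"

Answer: "xedni"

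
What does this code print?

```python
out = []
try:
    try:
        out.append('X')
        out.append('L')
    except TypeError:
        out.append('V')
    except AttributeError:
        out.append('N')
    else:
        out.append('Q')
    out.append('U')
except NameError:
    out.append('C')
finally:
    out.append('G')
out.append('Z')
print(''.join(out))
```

Execution trace: 'X' (inner try body) → 'L' (inner try body, no exception) → 'Q' (inner else) → 'U' (try body, no exception) → 'G' (finally) → 'Z' (after the try/except). Output: XLQUGZ

Answer: XLQUGZ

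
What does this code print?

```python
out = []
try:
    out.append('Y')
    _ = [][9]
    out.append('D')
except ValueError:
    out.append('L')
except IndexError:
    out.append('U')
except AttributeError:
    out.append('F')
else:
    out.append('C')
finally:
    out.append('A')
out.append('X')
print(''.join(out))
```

Execution trace: 'Y' (try body) → 'U' (except IndexError) → 'A' (finally) → 'X' (after the try/except). Output: YUAX

Answer: YUAX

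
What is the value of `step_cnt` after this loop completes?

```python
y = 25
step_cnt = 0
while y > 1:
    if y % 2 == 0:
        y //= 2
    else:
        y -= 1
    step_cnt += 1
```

Steps to reduce 25 to 1
`step_cnt` takes the values: 0 → 1 → 2 → 3 → 4 → 5 → 6

Answer: 6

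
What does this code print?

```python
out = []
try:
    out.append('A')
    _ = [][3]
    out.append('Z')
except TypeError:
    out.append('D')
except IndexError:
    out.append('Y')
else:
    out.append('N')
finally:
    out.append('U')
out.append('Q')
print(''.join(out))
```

Execution trace: 'A' (try body) → 'Y' (except IndexError) → 'U' (finally) → 'Q' (after the try/except). Output: AYUQ

Answer: AYUQ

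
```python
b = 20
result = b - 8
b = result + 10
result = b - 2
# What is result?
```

Trace:
`b = 20` → b = 20
`result = b - 8` → result = 12
`b = result + 10` → b = 22
`result = b - 2` → result = 20
So result = 20

Answer: 20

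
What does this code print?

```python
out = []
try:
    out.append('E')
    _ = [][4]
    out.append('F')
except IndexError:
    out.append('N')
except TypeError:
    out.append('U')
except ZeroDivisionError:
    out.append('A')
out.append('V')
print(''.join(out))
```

Execution trace: 'E' (try body) → 'N' (except IndexError) → 'V' (after the try/except). Output: ENV

Answer: ENV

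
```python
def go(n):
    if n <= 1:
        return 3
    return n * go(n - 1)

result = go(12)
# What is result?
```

go(12) = 12 * 11 * 10 * 9 * 8 * 7 * 6 * 5 * 4 * 3 * 2 * 3 = 1437004800

Answer: 1437004800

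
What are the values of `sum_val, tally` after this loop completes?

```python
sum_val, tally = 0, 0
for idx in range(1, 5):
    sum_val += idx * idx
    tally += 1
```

Sum of squares and count
`sum_val, tally` takes the values: (0, 0) → (1, 0) → (1, 1) → (5, 1) → (5, 2) → (14, 2) → (14, 3) → (30, 3) → (30, 4)

Answer: 30, 4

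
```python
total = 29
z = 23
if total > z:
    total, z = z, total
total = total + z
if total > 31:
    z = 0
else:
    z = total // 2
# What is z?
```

Trace:
`total = 29` → total = 29
`z = 23` → z = 23
`if total > z: ...` → total > z is True → total = 23; z = 29
`total = total + z` → total = 52
`if total > 31: ...` → total > 31 is True → z = 0
So z = 0

Answer: 0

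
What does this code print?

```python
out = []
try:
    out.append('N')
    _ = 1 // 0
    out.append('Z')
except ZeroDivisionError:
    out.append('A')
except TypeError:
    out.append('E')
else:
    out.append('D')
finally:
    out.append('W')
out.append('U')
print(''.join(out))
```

Execution trace: 'N' (try body) → 'A' (except ZeroDivisionError) → 'W' (finally) → 'U' (after the try/except). Output: NAWU

Answer: NAWU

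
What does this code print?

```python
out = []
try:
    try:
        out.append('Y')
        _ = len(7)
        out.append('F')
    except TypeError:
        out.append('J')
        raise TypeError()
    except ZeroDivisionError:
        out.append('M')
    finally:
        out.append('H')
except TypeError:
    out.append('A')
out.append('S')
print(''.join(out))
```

Execution trace: 'Y' (inner try body) → 'J' (inner except TypeError) → 'H' (inner finally) → 'A' (outer except TypeError) → 'S' (after the try/except). Output: YJHAS

Answer: YJHAS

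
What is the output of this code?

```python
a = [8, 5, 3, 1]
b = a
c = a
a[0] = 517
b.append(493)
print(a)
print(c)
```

Key concept: multiple aliases.
Step by step:
`a = [8, 5, 3, 1]` → a = [8, 5, 3, 1]
`b = a` → b = [8, 5, 3, 1] (same object as a)
`c = a` → c = [8, 5, 3, 1] (same object as a, b)
`a[0] = 517` → a = [517, 5, 3, 1] (same object as b, c); b = [517, 5, 3, 1] (same object as a, c); c = [517, 5, 3, 1] (same object as a, b)
`b.append(493)` → a = [517, 5, 3, 1, 493] (same object as b, c); b = [517, 5, 3, 1, 493] (same object as a, c); c = [517, 5, 3, 1, 493] (same object as a, b)
`print(a)` → prints [517, 5, 3, 1, 493]
`print(c)` → prints [517, 5, 3, 1, 493]

Answer:
[517, 5, 3, 1, 493]
[517, 5, 3, 1, 493]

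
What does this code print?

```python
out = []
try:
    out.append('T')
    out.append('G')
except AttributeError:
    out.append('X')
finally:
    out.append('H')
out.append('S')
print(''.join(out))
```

Execution trace: 'T' (try body) → 'G' (try body, no exception) → 'H' (finally) → 'S' (after the try/except). Output: TGHS

Answer: TGHS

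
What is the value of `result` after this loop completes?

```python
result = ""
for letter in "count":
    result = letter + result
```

Reverse 'count'
`result` takes the values: "" → "c" → "oc" → "uoc" → "nuoc" → "tnuoc"

Answer: "tnuoc"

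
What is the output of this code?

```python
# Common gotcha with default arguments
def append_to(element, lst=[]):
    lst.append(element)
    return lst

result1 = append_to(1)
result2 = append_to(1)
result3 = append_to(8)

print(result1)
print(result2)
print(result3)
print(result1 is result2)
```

Key concept: mutable default argument gotcha.
Step by step:
`result1 = append_to(1)` → result1 = [1]
`result2 = append_to(1)` → result1 = [1, 1] (same object as result2); result2 = [1, 1] (same object as result1)
`result3 = append_to(8)` → result1 = [1, 1, 8] (same object as result2, result3); result2 = [1, 1, 8] (same object as result1, result3); result3 = [1, 1, 8] (same object as result1, result2)
`print(result1)` → prints [1, 1, 8]
`print(result2)` → prints [1, 1, 8]
`print(result3)` → prints [1, 1, 8]
`print(result1 is result2)` → prints True

Answer:
[1, 1, 8]
[1, 1, 8]
[1, 1, 8]
True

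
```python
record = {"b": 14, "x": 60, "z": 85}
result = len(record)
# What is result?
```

Trace:
`record = {"b": 14, "x": 60, "z": 85}` → record = {'b': 14, 'x': 60, 'z': 85}
`result = len(record)` → result = 3
So result = 3

Answer: 3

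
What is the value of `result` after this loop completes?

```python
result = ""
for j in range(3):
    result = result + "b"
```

Repeat 'b' 3 times
`result` takes the values: "" → "b" → "bb" → "bbb"

Answer: "bbb"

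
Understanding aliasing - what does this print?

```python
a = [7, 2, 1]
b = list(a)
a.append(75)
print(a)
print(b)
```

Key concept: list() constructor creates copy.
Step by step:
`a = [7, 2, 1]` → a = [7, 2, 1]
`b = list(a)` → b = [7, 2, 1]
`a.append(75)` → a = [7, 2, 1, 75]
`print(a)` → prints [7, 2, 1, 75]
`print(b)` → prints [7, 2, 1]

Answer:
[7, 2, 1, 75]
[7, 2, 1]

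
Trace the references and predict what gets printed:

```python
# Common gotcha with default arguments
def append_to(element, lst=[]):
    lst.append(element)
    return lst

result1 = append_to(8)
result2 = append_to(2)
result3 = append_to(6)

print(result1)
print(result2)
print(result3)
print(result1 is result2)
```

Key concept: mutable default argument gotcha.
Step by step:
`result1 = append_to(8)` → result1 = [8]
`result2 = append_to(2)` → result1 = [8, 2] (same object as result2); result2 = [8, 2] (same object as result1)
`result3 = append_to(6)` → result1 = [8, 2, 6] (same object as result2, result3); result2 = [8, 2, 6] (same object as result1, result3); result3 = [8, 2, 6] (same object as result1, result2)
`print(result1)` → prints [8, 2, 6]
`print(result2)` → prints [8, 2, 6]
`print(result3)` → prints [8, 2, 6]
`print(result1 is result2)` → prints True

Answer:
[8, 2, 6]
[8, 2, 6]
[8, 2, 6]
True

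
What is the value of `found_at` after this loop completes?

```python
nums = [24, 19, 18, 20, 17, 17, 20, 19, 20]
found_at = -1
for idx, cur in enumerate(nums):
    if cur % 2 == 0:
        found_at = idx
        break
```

First even number index in [24, 19, 18, 20, 17, 17, 20, 19, 20]
`found_at` takes the values: -1 → 0

Answer: 0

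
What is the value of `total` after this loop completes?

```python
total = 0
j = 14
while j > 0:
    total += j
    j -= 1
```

Sum 14 down to 1
`total` takes the values: 0 → 14 → 27 → 39 → 50 → 60 → 69 → 77 → 84 → 90 → 95 → 99 → 102 → 104 → 105

Answer: 105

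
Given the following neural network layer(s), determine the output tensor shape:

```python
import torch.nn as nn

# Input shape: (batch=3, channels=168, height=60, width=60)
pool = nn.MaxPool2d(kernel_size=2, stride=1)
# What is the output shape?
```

Input: (3, 168, 60, 60) -> Output: (3, 168, 59, 59)

Answer: (3, 168, 59, 59)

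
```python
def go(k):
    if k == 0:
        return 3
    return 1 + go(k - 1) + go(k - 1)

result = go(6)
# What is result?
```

go(k) = 1 + 2·go(k-1), go(0)=3. Closed form: (3+1)·2^6 - 1 = 255.

Answer: 255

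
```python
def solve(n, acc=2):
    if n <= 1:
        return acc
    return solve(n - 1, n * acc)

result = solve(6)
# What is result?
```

Accumulator trace (n, acc): (6, 2) -> (5, 12) -> (4, 60) -> (3, 240) -> (2, 720) -> (1, 1440) -> return 1440

Answer: 1440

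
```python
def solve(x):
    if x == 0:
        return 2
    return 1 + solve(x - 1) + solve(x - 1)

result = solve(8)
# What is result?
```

solve(x) = 1 + 2·solve(x-1), solve(0)=2. Closed form: (2+1)·2^8 - 1 = 767.

Answer: 767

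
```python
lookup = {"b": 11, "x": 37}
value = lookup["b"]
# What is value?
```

Trace:
`lookup = {"b": 11, "x": 37}` → lookup = {'b': 11, 'x': 37}
`value = lookup["b"]` → value = 11
So value = 11

Answer: 11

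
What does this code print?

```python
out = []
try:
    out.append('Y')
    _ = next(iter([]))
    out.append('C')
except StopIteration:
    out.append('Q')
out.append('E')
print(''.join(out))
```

Execution trace: 'Y' (try body) → 'Q' (except StopIteration) → 'E' (after the try/except). Output: YQE

Answer: YQE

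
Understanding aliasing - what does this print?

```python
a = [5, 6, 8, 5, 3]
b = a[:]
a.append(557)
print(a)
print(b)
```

Key concept: slice [:] creates copy.
Step by step:
`a = [5, 6, 8, 5, 3]` → a = [5, 6, 8, 5, 3]
`b = a[:]` → b = [5, 6, 8, 5, 3]
`a.append(557)` → a = [5, 6, 8, 5, 3, 557]
`print(a)` → prints [5, 6, 8, 5, 3, 557]
`print(b)` → prints [5, 6, 8, 5, 3]

Answer:
[5, 6, 8, 5, 3, 557]
[5, 6, 8, 5, 3]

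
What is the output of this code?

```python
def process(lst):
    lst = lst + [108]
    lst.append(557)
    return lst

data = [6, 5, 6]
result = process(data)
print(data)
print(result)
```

Key concept: rebinding parameter vs mutation.
Step by step:
`data = [6, 5, 6]` → data = [6, 5, 6]
`result = process(data)` → result = [6, 5, 6, 108, 557]
`print(data)` → prints [6, 5, 6]
`print(result)` → prints [6, 5, 6, 108, 557]

Answer:
[6, 5, 6]
[6, 5, 6, 108, 557]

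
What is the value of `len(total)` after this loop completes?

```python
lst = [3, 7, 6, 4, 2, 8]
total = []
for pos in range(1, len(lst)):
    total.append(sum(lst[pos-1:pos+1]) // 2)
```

Number of 2-element averages
`total` takes the values: [] → [5] → [5, 6] → [5, 6, 5] → [5, 6, 5, 3] → [5, 6, 5, 3, 5]
So `len(total)` = 5

Answer: 5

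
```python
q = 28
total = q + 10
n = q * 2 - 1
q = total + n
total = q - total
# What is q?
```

Trace:
`q = 28` → q = 28
`total = q + 10` → total = 38
`n = q * 2 - 1` → n = 55
`q = total + n` → q = 93
`total = q - total` → total = 55
So q = 93

Answer: 93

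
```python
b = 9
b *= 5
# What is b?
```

Trace:
`b = 9` → b = 9
`b *= 5` → b = 45
So b = 45

Answer: 45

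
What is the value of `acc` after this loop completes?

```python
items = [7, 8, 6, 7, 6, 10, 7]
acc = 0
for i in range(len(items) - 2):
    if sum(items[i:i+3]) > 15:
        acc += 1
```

Count windows with sum > 15
`acc` takes the values: 0 → 1 → 2 → 3 → 4 → 5

Answer: 5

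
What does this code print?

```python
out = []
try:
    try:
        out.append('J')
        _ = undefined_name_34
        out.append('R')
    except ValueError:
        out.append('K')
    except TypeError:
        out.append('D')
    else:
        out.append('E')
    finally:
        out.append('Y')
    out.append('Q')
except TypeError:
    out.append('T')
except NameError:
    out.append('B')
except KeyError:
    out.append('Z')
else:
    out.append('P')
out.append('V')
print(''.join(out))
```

Execution trace: 'J' (inner try body) → 'Y' (inner finally) → 'B' (except NameError) → 'V' (after the try/except). Output: JYBV

Answer: JYBV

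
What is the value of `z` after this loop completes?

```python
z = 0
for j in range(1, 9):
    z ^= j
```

XOR of 1 to 8
`z` takes the values: 0 → 1 → 3 → 0 → 4 → 1 → 7 → 0 → 8

Answer: 8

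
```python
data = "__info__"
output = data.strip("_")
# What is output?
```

Trace:
`data = "__info__"` → data = '__info__'
`output = data.strip("_")` → output = 'info'
So output = 'info'

Answer: 'info'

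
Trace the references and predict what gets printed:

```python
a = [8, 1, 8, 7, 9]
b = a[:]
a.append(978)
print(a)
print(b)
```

Key concept: slice [:] creates copy.
Step by step:
`a = [8, 1, 8, 7, 9]` → a = [8, 1, 8, 7, 9]
`b = a[:]` → b = [8, 1, 8, 7, 9]
`a.append(978)` → a = [8, 1, 8, 7, 9, 978]
`print(a)` → prints [8, 1, 8, 7, 9, 978]
`print(b)` → prints [8, 1, 8, 7, 9]

Answer:
[8, 1, 8, 7, 9, 978]
[8, 1, 8, 7, 9]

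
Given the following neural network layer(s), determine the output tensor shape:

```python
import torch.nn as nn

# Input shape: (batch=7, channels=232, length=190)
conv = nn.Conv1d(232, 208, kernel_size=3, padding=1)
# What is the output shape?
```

Input: (7, 232, 190) -> Output: (7, 208, 190)

Answer: (7, 208, 190)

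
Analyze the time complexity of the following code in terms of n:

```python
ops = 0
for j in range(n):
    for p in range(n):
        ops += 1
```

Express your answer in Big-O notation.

Each loop level contributes: n × n. Multiplying the contributions gives O(n^2).

Answer: O(n^2)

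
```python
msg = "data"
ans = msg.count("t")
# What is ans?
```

Trace:
`msg = "data"` → msg = 'data'
`ans = msg.count("t")` → ans = 1
So ans = 1

Answer: 1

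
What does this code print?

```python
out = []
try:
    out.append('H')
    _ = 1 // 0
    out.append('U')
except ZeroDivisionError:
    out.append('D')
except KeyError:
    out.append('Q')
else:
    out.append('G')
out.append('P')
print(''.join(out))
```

Execution trace: 'H' (try body) → 'D' (except ZeroDivisionError) → 'P' (after the try/except). Output: HDP

Answer: HDP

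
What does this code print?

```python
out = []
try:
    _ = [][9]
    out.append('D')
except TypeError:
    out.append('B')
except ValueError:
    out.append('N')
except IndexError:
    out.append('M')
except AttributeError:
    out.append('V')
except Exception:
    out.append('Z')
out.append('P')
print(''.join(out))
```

Execution trace: 'M' (except IndexError) → 'P' (after the try/except). Output: MP

Answer: MP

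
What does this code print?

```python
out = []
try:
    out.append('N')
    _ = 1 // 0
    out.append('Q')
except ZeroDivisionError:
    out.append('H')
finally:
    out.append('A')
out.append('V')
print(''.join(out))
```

Execution trace: 'N' (try body) → 'H' (except ZeroDivisionError) → 'A' (finally) → 'V' (after the try/except). Output: NHAV

Answer: NHAV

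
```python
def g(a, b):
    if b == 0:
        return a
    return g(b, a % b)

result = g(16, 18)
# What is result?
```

g(16, 18) -> g(18, 16) -> g(16, 2) -> g(2, 0) -> 2

Answer: 2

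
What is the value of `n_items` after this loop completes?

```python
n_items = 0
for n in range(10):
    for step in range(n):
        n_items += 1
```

Triangle number: 0+1+2+...+9
`n_items` takes the values: 0 → 1 → 2 → 3 → 4 → 5 → 6 → 7 → 8 → 9 → 10 → 11 → 12 → 13 → 14 → 15 → 16 → 17 → 18 → 19 → 20 → 21 → 22 → 23 → 24 → 25 → 26 → 27 → 28 → 29 → … → 41 → 42 → 43 → 44 → 45

Answer: 45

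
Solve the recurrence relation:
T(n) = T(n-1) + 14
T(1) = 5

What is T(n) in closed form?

Unrolling: T(n) = T(1) + 14·(n-1) = 5 + 14(n-1) = 14n - 9.

Answer: T(n) = 14n - 9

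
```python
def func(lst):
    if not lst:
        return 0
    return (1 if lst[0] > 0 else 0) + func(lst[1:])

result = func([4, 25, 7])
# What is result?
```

Count of positive elements in [4, 25, 7] = 3

Answer: 3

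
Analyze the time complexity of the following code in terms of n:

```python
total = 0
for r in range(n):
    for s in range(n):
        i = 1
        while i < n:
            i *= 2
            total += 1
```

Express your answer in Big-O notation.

Each loop level contributes: n × n × log n. Multiplying the contributions gives O(n^2 log n).

Answer: O(n^2 log n)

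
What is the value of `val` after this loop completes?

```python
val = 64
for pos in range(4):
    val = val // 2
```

Halve 4 times: 64 // 2^4 = 4
`val` takes the values: 64 → 32 → 16 → 8 → 4

Answer: 4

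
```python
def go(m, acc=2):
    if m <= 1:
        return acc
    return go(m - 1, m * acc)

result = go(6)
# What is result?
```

Accumulator trace (n, acc): (6, 2) -> (5, 12) -> (4, 60) -> (3, 240) -> (2, 720) -> (1, 1440) -> return 1440

Answer: 1440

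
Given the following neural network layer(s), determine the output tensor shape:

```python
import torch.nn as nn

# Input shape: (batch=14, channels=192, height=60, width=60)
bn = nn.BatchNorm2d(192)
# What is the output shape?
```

Input: (14, 192, 60, 60) -> Output: (14, 192, 60, 60)

Answer: (14, 192, 60, 60)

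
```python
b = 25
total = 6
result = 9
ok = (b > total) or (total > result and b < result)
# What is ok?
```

Trace:
`b = 25` → b = 25
`total = 6` → total = 6
`result = 9` → result = 9
`ok = (b > total) or (total > result and b < result)` → ok = True
So ok = True

Answer: True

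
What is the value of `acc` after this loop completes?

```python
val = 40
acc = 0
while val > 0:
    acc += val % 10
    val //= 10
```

Sum digits of 40
`acc` takes the values: 0 → 4

Answer: 4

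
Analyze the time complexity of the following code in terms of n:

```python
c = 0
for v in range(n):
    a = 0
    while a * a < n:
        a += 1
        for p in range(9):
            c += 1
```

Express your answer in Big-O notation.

Each loop level contributes: n × √n × 1. Multiplying the contributions gives O(n√n).

Answer: O(n√n)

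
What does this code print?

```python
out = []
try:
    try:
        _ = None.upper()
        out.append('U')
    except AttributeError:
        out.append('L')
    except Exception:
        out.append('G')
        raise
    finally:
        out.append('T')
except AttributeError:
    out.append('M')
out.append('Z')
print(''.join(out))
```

Execution trace: 'L' (inner except AttributeError) → 'T' (inner finally) → 'Z' (after the try/except). Output: LTZ

Answer: LTZ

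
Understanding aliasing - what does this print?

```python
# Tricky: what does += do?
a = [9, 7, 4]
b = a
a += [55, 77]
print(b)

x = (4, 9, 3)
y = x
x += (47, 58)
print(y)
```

Key concept: += behavior differs for mutable vs immutable.
Step by step:
`a = [9, 7, 4]` → a = [9, 7, 4]
`b = a` → b = [9, 7, 4] (same object as a)
`a += [55, 77]` → a = [9, 7, 4, 55, 77] (same object as b); b = [9, 7, 4, 55, 77] (same object as a)
`print(b)` → prints [9, 7, 4, 55, 77]
`x = (4, 9, 3)` → x = (4, 9, 3)
`y = x` → y = (4, 9, 3)
`x += (47, 58)` → x = (4, 9, 3, 47, 58)
`print(y)` → prints (4, 9, 3)

Answer:
[9, 7, 4, 55, 77]
(4, 9, 3)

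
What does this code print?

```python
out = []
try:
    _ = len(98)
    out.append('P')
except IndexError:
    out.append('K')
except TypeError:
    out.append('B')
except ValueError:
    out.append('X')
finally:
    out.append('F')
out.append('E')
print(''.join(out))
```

Execution trace: 'B' (except TypeError) → 'F' (finally) → 'E' (after the try/except). Output: BFE

Answer: BFE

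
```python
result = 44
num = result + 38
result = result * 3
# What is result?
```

Trace:
`result = 44` → result = 44
`num = result + 38` → num = 82
`result = result * 3` → result = 132
So result = 132

Answer: 132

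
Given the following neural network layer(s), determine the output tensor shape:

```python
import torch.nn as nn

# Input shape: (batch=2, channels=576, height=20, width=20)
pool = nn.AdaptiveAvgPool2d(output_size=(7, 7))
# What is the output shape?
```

Input: (2, 576, 20, 20) -> Output: (2, 576, 7, 7)

Answer: (2, 576, 7, 7)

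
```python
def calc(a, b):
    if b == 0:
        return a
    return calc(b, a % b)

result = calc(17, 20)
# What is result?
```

calc(17, 20) -> calc(20, 17) -> calc(17, 3) -> calc(3, 2) -> calc(2, 1) -> calc(1, 0) -> 1

Answer: 1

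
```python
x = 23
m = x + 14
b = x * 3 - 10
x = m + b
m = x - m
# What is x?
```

Trace:
`x = 23` → x = 23
`m = x + 14` → m = 37
`b = x * 3 - 10` → b = 59
`x = m + b` → x = 96
`m = x - m` → m = 59
So x = 96

Answer: 96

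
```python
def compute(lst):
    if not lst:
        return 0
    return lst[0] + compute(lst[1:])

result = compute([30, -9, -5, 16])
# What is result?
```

30 + (-9) + (-5) + 16 + 0 = 32

Answer: 32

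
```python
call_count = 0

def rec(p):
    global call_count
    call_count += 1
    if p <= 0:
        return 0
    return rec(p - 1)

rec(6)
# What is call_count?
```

Linear recursion stepping by 1: 7 calls from p=6 down to ≤0.

Answer: 7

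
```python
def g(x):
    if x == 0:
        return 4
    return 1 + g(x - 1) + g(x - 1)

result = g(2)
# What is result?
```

g(x) = 1 + 2·g(x-1), g(0)=4. Closed form: (4+1)·2^2 - 1 = 19.

Answer: 19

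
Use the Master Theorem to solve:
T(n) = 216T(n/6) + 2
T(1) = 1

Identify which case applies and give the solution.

a=216, b=6, f(n)=2. log_6(216) = 3. Since c=0 < 3, Case 1 applies: T(n) = Θ(n^log_b(a)) = O(n^3).

Answer: O(n^3) - Case 1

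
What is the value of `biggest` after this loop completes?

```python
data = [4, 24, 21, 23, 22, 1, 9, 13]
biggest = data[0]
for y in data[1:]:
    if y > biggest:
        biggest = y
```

Maximum of [4, 24, 21, 23, 22, 1, 9, 13]
`biggest` takes the values: 4 → 24

Answer: 24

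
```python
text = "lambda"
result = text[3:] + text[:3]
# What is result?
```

Trace:
`text = "lambda"` → text = 'lambda'
`result = text[3:] + text[:3]` → result = 'bdalam'
So result = 'bdalam'

Answer: 'bdalam'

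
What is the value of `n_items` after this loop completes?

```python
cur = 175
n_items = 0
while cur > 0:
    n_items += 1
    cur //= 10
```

Count digits by repeated division by 10
`n_items` takes the values: 0 → 1 → 2 → 3

Answer: 3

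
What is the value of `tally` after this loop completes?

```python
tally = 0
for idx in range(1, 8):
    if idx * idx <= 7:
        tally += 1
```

Count numbers where idx² ≤ 7
`tally` takes the values: 0 → 1 → 2

Answer: 2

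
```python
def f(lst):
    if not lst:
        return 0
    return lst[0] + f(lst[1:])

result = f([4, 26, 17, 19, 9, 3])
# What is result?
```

4 + 26 + 17 + 19 + 9 + 3 + 0 = 78

Answer: 78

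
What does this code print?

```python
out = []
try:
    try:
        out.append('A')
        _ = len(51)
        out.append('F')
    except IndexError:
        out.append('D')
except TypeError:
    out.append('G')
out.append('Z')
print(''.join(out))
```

Execution trace: 'A' (try body) → 'G' (outer except TypeError) → 'Z' (after the try/except). Output: AGZ

Answer: AGZ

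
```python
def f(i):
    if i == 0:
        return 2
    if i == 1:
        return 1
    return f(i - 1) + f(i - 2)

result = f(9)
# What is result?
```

Build up from base cases: f(0)=2, f(1)=1, f(2)=3, f(3)=4, f(4)=7, f(5)=11, f(6)=18, ..., f(9)=76

Answer: 76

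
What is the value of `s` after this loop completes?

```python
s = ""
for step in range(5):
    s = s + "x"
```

Repeat 'x' 5 times
`s` takes the values: "" → "x" → "xx" → "xxx" → "xxxx" → "xxxxx"

Answer: "xxxxx"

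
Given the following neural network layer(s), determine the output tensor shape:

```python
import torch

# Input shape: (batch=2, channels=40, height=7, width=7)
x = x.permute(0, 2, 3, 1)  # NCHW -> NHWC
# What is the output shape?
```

Input: (2, 40, 7, 7) -> Output: (2, 7, 7, 40)

Answer: (2, 7, 7, 40)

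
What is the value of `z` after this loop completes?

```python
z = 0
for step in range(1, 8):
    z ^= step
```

XOR of 1 to 7
`z` takes the values: 0 → 1 → 3 → 0 → 4 → 1 → 7 → 0

Answer: 0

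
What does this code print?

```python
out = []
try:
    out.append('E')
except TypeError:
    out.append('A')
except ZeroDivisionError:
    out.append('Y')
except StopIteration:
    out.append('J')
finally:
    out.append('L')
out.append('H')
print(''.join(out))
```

Execution trace: 'E' (try body, no exception) → 'L' (finally) → 'H' (after the try/except). Output: ELH

Answer: ELH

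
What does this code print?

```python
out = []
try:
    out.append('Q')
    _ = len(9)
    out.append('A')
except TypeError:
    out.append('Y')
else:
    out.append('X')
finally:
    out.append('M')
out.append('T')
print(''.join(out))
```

Execution trace: 'Q' (try body) → 'Y' (except TypeError) → 'M' (finally) → 'T' (after the try/except). Output: QYMT

Answer: QYMT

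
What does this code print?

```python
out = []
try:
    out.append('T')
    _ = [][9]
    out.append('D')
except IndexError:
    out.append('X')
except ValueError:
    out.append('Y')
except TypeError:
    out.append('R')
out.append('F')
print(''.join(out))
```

Execution trace: 'T' (try body) → 'X' (except IndexError) → 'F' (after the try/except). Output: TXF

Answer: TXF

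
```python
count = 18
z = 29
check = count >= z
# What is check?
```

Trace:
`count = 18` → count = 18
`z = 29` → z = 29
`check = count >= z` → check = False
So check = False

Answer: False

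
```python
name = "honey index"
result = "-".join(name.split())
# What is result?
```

Trace:
`name = "honey index"` → name = 'honey index'
`result = "-".join(name.split())` → result = 'honey-index'
So result = 'honey-index'

Answer: 'honey-index'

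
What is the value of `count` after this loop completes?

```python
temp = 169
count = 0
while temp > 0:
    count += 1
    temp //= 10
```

Count digits by repeated division by 10
`count` takes the values: 0 → 1 → 2 → 3

Answer: 3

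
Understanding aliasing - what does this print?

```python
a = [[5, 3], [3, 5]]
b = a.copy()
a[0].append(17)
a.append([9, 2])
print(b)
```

Key concept: shallow copy with nested lists.
Step by step:
`a = [[5, 3], [3, 5]]` → a = [[5, 3], [3, 5]]
`b = a.copy()` → b = [[5, 3], [3, 5]]
`a[0].append(17)` → a = [[5, 3, 17], [3, 5]]; b = [[5, 3, 17], [3, 5]]
`a.append([9, 2])` → a = [[5, 3, 17], [3, 5], [9, 2]]
`print(b)` → prints [[5, 3, 17], [3, 5]]

Answer: [[5, 3, 17], [3, 5]]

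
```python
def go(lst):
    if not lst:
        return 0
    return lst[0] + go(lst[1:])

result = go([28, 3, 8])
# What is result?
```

28 + 3 + 8 + 0 = 39

Answer: 39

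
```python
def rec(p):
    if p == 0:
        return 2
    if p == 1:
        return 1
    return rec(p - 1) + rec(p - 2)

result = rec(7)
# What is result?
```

Build up from base cases: rec(0)=2, rec(1)=1, rec(2)=3, rec(3)=4, rec(4)=7, rec(5)=11, rec(6)=18, ..., rec(7)=29

Answer: 29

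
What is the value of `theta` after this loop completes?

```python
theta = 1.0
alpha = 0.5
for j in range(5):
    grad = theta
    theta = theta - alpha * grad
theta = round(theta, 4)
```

Gradient descent: w = 1.0 * (1 - 0.5)^5
`theta` takes the values: 1.0 → 0.5 → 0.25 → 0.125 → 0.0625 → 0.03125 → 0.0312

Answer: 0.0312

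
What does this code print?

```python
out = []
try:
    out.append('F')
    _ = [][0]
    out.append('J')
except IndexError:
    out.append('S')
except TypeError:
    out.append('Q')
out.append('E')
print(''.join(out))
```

Execution trace: 'F' (try body) → 'S' (except IndexError) → 'E' (after the try/except). Output: FSE

Answer: FSE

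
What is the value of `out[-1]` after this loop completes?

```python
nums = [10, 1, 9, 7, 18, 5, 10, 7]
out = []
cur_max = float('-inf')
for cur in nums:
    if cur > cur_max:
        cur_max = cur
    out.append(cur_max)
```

Running max ends at 18
`out` takes the values: [] → [10] → [10, 10] → [10, 10, 10] → [10, 10, 10, 10] → [10, 10, 10, 10, 18] → [10, 10, 10, 10, 18, 18] → [10, 10, 10, 10, 18, 18, 18] → [10, 10, 10, 10, 18, 18, 18, 18]
So `out[-1]` = 18

Answer: 18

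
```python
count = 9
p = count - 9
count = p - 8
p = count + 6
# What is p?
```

Trace:
`count = 9` → count = 9
`p = count - 9` → p = 0
`count = p - 8` → count = -8
`p = count + 6` → p = -2
So p = -2

Answer: -2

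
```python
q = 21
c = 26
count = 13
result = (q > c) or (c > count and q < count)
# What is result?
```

Trace:
`q = 21` → q = 21
`c = 26` → c = 26
`count = 13` → count = 13
`result = (q > c) or (c > count and q < count)` → result = False
So result = False

Answer: False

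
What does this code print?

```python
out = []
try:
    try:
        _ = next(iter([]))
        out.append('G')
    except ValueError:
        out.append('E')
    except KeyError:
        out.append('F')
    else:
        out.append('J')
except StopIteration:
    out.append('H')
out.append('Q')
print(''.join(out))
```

Execution trace: 'H' (outer except StopIteration) → 'Q' (after the try/except). Output: HQ

Answer: HQ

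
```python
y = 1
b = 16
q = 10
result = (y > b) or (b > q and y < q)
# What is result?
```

Trace:
`y = 1` → y = 1
`b = 16` → b = 16
`q = 10` → q = 10
`result = (y > b) or (b > q and y < q)` → result = True
So result = True

Answer: True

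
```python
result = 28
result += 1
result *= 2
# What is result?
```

Trace:
`result = 28` → result = 28
`result += 1` → result = 29
`result *= 2` → result = 58
So result = 58

Answer: 58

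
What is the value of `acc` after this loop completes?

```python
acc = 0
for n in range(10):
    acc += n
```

Sum of 0 to 9 = 45
`acc` takes the values: 0 → 1 → 3 → 6 → 10 → 15 → 21 → 28 → 36 → 45

Answer: 45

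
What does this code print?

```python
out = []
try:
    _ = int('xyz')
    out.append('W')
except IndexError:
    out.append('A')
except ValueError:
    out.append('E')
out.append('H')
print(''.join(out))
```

Execution trace: 'E' (except ValueError) → 'H' (after the try/except). Output: EH

Answer: EH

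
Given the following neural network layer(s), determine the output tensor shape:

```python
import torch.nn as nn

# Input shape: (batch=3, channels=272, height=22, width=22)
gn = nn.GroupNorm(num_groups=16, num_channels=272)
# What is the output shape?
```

Input: (3, 272, 22, 22) -> Output: (3, 272, 22, 22)

Answer: (3, 272, 22, 22)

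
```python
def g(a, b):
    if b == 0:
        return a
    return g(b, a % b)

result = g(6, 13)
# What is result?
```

g(6, 13) -> g(13, 6) -> g(6, 1) -> g(1, 0) -> 1

Answer: 1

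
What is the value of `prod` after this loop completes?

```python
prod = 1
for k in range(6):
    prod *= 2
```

2^6 = 64
`prod` takes the values: 1 → 2 → 4 → 8 → 16 → 32 → 64

Answer: 64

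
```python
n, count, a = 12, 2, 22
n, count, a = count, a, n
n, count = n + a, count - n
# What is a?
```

Trace:
`n, count, a = 12, 2, 22` → n = 12; count = 2; a = 22
`n, count, a = count, a, n` → n = 2; count = 22; a = 12
`n, count = n + a, count - n` → n = 14; count = 20
So a = 12

Answer: 12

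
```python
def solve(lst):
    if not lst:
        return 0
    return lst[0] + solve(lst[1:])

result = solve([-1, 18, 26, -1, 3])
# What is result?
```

(-1) + 18 + 26 + (-1) + 3 + 0 = 45

Answer: 45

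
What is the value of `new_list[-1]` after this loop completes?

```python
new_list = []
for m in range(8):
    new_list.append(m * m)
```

Last element of squares 0 to 7
`new_list` takes the values: [] → [0] → [0, 1] → [0, 1, 4] → [0, 1, 4, 9] → [0, 1, 4, 9, 16] → [0, 1, 4, 9, 16, 25] → [0, 1, 4, 9, 16, 25, 36] → [0, 1, 4, 9, 16, 25, 36, 49]
So `new_list[-1]` = 49

Answer: 49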